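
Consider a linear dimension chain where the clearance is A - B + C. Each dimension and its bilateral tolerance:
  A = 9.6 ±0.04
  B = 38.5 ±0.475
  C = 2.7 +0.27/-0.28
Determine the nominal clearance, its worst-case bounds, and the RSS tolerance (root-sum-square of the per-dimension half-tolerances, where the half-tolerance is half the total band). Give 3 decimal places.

nominal=-26.200 wc=[-26.995,-25.415] rss=0.550

Stack each dimension's contribution:
  +A: nom +9.600 → Σnom=9.600; wc +0.040/-0.040 → slack +0.040/-0.040; half-tol=0.040, Σhalf²=0.001600
  -B: nom -38.500 → Σnom=-28.900; wc +0.475/-0.475 → slack +0.515/-0.515; half-tol=0.475, Σhalf²=0.227225
  +C: nom +2.700 → Σnom=-26.200; wc +0.270/-0.280 → slack +0.785/-0.795; half-tol=0.275, Σhalf²=0.302850
Nominal = -26.200. Worst-case = [-26.200 - 0.795, -26.200 + 0.785] = [-26.995, -25.415]. RSS = √0.302850 = 0.550.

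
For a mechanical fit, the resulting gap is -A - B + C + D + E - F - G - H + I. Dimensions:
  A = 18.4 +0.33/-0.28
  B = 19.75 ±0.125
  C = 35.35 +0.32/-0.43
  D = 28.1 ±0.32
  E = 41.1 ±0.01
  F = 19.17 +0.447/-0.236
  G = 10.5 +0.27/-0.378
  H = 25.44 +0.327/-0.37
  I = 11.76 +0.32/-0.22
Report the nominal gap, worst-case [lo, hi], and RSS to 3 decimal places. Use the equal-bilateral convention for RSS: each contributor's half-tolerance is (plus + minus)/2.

Stack each dimension's contribution:
  -A: nom -18.400 → Σnom=-18.400; wc +0.280/-0.330 → slack +0.280/-0.330; half-tol=0.305, Σhalf²=0.093025
  -B: nom -19.750 → Σnom=-38.150; wc +0.125/-0.125 → slack +0.405/-0.455; half-tol=0.125, Σhalf²=0.108650
  +C: nom +35.350 → Σnom=-2.800; wc +0.320/-0.430 → slack +0.725/-0.885; half-tol=0.375, Σhalf²=0.249275
  +D: nom +28.100 → Σnom=25.300; wc +0.320/-0.320 → slack +1.045/-1.205; half-tol=0.320, Σhalf²=0.351675
  +E: nom +41.100 → Σnom=66.400; wc +0.010/-0.010 → slack +1.055/-1.215; half-tol=0.010, Σhalf²=0.351775
  -F: nom -19.170 → Σnom=47.230; wc +0.236/-0.447 → slack +1.291/-1.662; half-tol=0.342, Σhalf²=0.468397
  -G: nom -10.500 → Σnom=36.730; wc +0.378/-0.270 → slack +1.669/-1.932; half-tol=0.324, Σhalf²=0.573373
  -H: nom -25.440 → Σnom=11.290; wc +0.370/-0.327 → slack +2.039/-2.259; half-tol=0.349, Σhalf²=0.694826
  +I: nom +11.760 → Σnom=23.050; wc +0.320/-0.220 → slack +2.359/-2.479; half-tol=0.270, Σhalf²=0.767726
Nominal = 23.050. Worst-case = [23.050 - 2.479, 23.050 + 2.359] = [20.571, 25.409]. RSS = √0.767726 = 0.876.

nominal=23.050 wc=[20.571,25.409] rss=0.876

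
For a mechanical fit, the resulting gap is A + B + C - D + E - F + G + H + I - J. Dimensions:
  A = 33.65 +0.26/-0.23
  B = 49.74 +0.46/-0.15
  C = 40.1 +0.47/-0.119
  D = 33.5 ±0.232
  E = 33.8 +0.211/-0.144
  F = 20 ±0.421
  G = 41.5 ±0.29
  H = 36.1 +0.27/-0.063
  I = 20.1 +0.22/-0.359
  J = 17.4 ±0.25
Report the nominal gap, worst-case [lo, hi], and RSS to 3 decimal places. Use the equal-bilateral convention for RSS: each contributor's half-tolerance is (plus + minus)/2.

Stack each dimension's contribution:
  +A: nom +33.650 → Σnom=33.650; wc +0.260/-0.230 → slack +0.260/-0.230; half-tol=0.245, Σhalf²=0.060025
  +B: nom +49.740 → Σnom=83.390; wc +0.460/-0.150 → slack +0.720/-0.380; half-tol=0.305, Σhalf²=0.153050
  +C: nom +40.100 → Σnom=123.490; wc +0.470/-0.119 → slack +1.190/-0.499; half-tol=0.294, Σhalf²=0.239780
  -D: nom -33.500 → Σnom=89.990; wc +0.232/-0.232 → slack +1.422/-0.731; half-tol=0.232, Σhalf²=0.293604
  +E: nom +33.800 → Σnom=123.790; wc +0.211/-0.144 → slack +1.633/-0.875; half-tol=0.177, Σhalf²=0.325110
  -F: nom -20.000 → Σnom=103.790; wc +0.421/-0.421 → slack +2.054/-1.296; half-tol=0.421, Σhalf²=0.502351
  +G: nom +41.500 → Σnom=145.290; wc +0.290/-0.290 → slack +2.344/-1.586; half-tol=0.290, Σhalf²=0.586451
  +H: nom +36.100 → Σnom=181.390; wc +0.270/-0.063 → slack +2.614/-1.649; half-tol=0.167, Σhalf²=0.614174
  +I: nom +20.100 → Σnom=201.490; wc +0.220/-0.359 → slack +2.834/-2.008; half-tol=0.289, Σhalf²=0.697984
  -J: nom -17.400 → Σnom=184.090; wc +0.250/-0.250 → slack +3.084/-2.258; half-tol=0.250, Σhalf²=0.760484
Nominal = 184.090. Worst-case = [184.090 - 2.258, 184.090 + 3.084] = [181.832, 187.174]. RSS = √0.760484 = 0.872.

nominal=184.090 wc=[181.832,187.174] rss=0.872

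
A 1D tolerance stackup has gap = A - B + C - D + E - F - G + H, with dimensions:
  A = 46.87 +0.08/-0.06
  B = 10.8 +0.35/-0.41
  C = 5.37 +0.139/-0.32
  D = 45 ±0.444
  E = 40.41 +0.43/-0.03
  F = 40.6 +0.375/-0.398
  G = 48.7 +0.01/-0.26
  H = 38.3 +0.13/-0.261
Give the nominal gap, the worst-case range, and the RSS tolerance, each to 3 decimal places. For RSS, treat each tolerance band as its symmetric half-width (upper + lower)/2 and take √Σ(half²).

Stack each dimension's contribution:
  +A: nom +46.870 → Σnom=46.870; wc +0.080/-0.060 → slack +0.080/-0.060; half-tol=0.070, Σhalf²=0.004900
  -B: nom -10.800 → Σnom=36.070; wc +0.410/-0.350 → slack +0.490/-0.410; half-tol=0.380, Σhalf²=0.149300
  +C: nom +5.370 → Σnom=41.440; wc +0.139/-0.320 → slack +0.629/-0.730; half-tol=0.230, Σhalf²=0.201970
  -D: nom -45.000 → Σnom=-3.560; wc +0.444/-0.444 → slack +1.073/-1.174; half-tol=0.444, Σhalf²=0.399106
  +E: nom +40.410 → Σnom=36.850; wc +0.430/-0.030 → slack +1.503/-1.204; half-tol=0.230, Σhalf²=0.452006
  -F: nom -40.600 → Σnom=-3.750; wc +0.398/-0.375 → slack +1.901/-1.579; half-tol=0.387, Σhalf²=0.601388
  -G: nom -48.700 → Σnom=-52.450; wc +0.260/-0.010 → slack +2.161/-1.589; half-tol=0.135, Σhalf²=0.619614
  +H: nom +38.300 → Σnom=-14.150; wc +0.130/-0.261 → slack +2.291/-1.850; half-tol=0.196, Σhalf²=0.657834
Nominal = -14.150. Worst-case = [-14.150 - 1.850, -14.150 + 2.291] = [-16.000, -11.859]. RSS = √0.657834 = 0.811.

nominal=-14.150 wc=[-16.000,-11.859] rss=0.811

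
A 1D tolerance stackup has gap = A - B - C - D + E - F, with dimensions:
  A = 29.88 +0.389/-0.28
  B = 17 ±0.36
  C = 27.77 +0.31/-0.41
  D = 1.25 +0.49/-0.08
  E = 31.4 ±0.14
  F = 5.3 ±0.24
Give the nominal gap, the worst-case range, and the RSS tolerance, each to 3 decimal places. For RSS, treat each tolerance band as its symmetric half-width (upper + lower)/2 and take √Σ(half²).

nominal=9.960 wc=[8.140,11.579] rss=0.728

Stack each dimension's contribution:
  +A: nom +29.880 → Σnom=29.880; wc +0.389/-0.280 → slack +0.389/-0.280; half-tol=0.335, Σhalf²=0.111890
  -B: nom -17.000 → Σnom=12.880; wc +0.360/-0.360 → slack +0.749/-0.640; half-tol=0.360, Σhalf²=0.241490
  -C: nom -27.770 → Σnom=-14.890; wc +0.410/-0.310 → slack +1.159/-0.950; half-tol=0.360, Σhalf²=0.371090
  -D: nom -1.250 → Σnom=-16.140; wc +0.080/-0.490 → slack +1.239/-1.440; half-tol=0.285, Σhalf²=0.452315
  +E: nom +31.400 → Σnom=15.260; wc +0.140/-0.140 → slack +1.379/-1.580; half-tol=0.140, Σhalf²=0.471915
  -F: nom -5.300 → Σnom=9.960; wc +0.240/-0.240 → slack +1.619/-1.820; half-tol=0.240, Σhalf²=0.529515
Nominal = 9.960. Worst-case = [9.960 - 1.820, 9.960 + 1.619] = [8.140, 11.579]. RSS = √0.529515 = 0.728.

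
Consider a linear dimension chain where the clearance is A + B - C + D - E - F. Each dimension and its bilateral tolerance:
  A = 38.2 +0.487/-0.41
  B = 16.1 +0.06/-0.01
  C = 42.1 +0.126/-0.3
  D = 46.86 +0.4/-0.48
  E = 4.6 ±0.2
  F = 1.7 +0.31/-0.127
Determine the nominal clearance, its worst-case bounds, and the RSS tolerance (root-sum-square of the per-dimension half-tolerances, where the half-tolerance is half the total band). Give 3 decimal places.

nominal=52.760 wc=[51.224,54.334] rss=0.727

Stack each dimension's contribution:
  +A: nom +38.200 → Σnom=38.200; wc +0.487/-0.410 → slack +0.487/-0.410; half-tol=0.449, Σhalf²=0.201152
  +B: nom +16.100 → Σnom=54.300; wc +0.060/-0.010 → slack +0.547/-0.420; half-tol=0.035, Σhalf²=0.202377
  -C: nom -42.100 → Σnom=12.200; wc +0.300/-0.126 → slack +0.847/-0.546; half-tol=0.213, Σhalf²=0.247746
  +D: nom +46.860 → Σnom=59.060; wc +0.400/-0.480 → slack +1.247/-1.026; half-tol=0.440, Σhalf²=0.441346
  -E: nom -4.600 → Σnom=54.460; wc +0.200/-0.200 → slack +1.447/-1.226; half-tol=0.200, Σhalf²=0.481346
  -F: nom -1.700 → Σnom=52.760; wc +0.127/-0.310 → slack +1.574/-1.536; half-tol=0.218, Σhalf²=0.529088
Nominal = 52.760. Worst-case = [52.760 - 1.536, 52.760 + 1.574] = [51.224, 54.334]. RSS = √0.529088 = 0.727.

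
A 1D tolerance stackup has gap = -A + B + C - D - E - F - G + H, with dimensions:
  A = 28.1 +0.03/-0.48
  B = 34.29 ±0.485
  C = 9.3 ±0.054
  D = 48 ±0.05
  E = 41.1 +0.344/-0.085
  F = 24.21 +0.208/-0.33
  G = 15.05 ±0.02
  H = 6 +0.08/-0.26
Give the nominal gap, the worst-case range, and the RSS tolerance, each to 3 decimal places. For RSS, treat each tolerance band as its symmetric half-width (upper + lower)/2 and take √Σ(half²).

Stack each dimension's contribution:
  -A: nom -28.100 → Σnom=-28.100; wc +0.480/-0.030 → slack +0.480/-0.030; half-tol=0.255, Σhalf²=0.065025
  +B: nom +34.290 → Σnom=6.190; wc +0.485/-0.485 → slack +0.965/-0.515; half-tol=0.485, Σhalf²=0.300250
  +C: nom +9.300 → Σnom=15.490; wc +0.054/-0.054 → slack +1.019/-0.569; half-tol=0.054, Σhalf²=0.303166
  -D: nom -48.000 → Σnom=-32.510; wc +0.050/-0.050 → slack +1.069/-0.619; half-tol=0.050, Σhalf²=0.305666
  -E: nom -41.100 → Σnom=-73.610; wc +0.085/-0.344 → slack +1.154/-0.963; half-tol=0.214, Σhalf²=0.351676
  -F: nom -24.210 → Σnom=-97.820; wc +0.330/-0.208 → slack +1.484/-1.171; half-tol=0.269, Σhalf²=0.424037
  -G: nom -15.050 → Σnom=-112.870; wc +0.020/-0.020 → slack +1.504/-1.191; half-tol=0.020, Σhalf²=0.424437
  +H: nom +6.000 → Σnom=-106.870; wc +0.080/-0.260 → slack +1.584/-1.451; half-tol=0.170, Σhalf²=0.453337
Nominal = -106.870. Worst-case = [-106.870 - 1.451, -106.870 + 1.584] = [-108.321, -105.286]. RSS = √0.453337 = 0.673.

nominal=-106.870 wc=[-108.321,-105.286] rss=0.673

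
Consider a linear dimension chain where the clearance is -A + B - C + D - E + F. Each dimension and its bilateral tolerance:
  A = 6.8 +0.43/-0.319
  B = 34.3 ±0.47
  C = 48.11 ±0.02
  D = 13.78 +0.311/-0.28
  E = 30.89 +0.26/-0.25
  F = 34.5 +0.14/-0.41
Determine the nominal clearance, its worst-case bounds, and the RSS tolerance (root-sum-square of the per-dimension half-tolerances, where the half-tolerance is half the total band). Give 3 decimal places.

Stack each dimension's contribution:
  -A: nom -6.800 → Σnom=-6.800; wc +0.319/-0.430 → slack +0.319/-0.430; half-tol=0.374, Σhalf²=0.140250
  +B: nom +34.300 → Σnom=27.500; wc +0.470/-0.470 → slack +0.789/-0.900; half-tol=0.470, Σhalf²=0.361150
  -C: nom -48.110 → Σnom=-20.610; wc +0.020/-0.020 → slack +0.809/-0.920; half-tol=0.020, Σhalf²=0.361550
  +D: nom +13.780 → Σnom=-6.830; wc +0.311/-0.280 → slack +1.120/-1.200; half-tol=0.295, Σhalf²=0.448871
  -E: nom -30.890 → Σnom=-37.720; wc +0.250/-0.260 → slack +1.370/-1.460; half-tol=0.255, Σhalf²=0.513896
  +F: nom +34.500 → Σnom=-3.220; wc +0.140/-0.410 → slack +1.510/-1.870; half-tol=0.275, Σhalf²=0.589521
Nominal = -3.220. Worst-case = [-3.220 - 1.870, -3.220 + 1.510] = [-5.090, -1.710]. RSS = √0.589521 = 0.768.

nominal=-3.220 wc=[-5.090,-1.710] rss=0.768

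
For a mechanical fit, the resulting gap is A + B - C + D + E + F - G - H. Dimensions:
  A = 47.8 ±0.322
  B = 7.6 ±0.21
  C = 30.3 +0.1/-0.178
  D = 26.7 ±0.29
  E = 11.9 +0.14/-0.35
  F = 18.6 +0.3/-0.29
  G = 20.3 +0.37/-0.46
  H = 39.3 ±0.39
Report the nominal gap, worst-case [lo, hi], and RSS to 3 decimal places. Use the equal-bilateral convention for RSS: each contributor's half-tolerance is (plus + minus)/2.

nominal=22.700 wc=[20.378,24.990] rss=0.850

Stack each dimension's contribution:
  +A: nom +47.800 → Σnom=47.800; wc +0.322/-0.322 → slack +0.322/-0.322; half-tol=0.322, Σhalf²=0.103684
  +B: nom +7.600 → Σnom=55.400; wc +0.210/-0.210 → slack +0.532/-0.532; half-tol=0.210, Σhalf²=0.147784
  -C: nom -30.300 → Σnom=25.100; wc +0.178/-0.100 → slack +0.710/-0.632; half-tol=0.139, Σhalf²=0.167105
  +D: nom +26.700 → Σnom=51.800; wc +0.290/-0.290 → slack +1.000/-0.922; half-tol=0.290, Σhalf²=0.251205
  +E: nom +11.900 → Σnom=63.700; wc +0.140/-0.350 → slack +1.140/-1.272; half-tol=0.245, Σhalf²=0.311230
  +F: nom +18.600 → Σnom=82.300; wc +0.300/-0.290 → slack +1.440/-1.562; half-tol=0.295, Σhalf²=0.398255
  -G: nom -20.300 → Σnom=62.000; wc +0.460/-0.370 → slack +1.900/-1.932; half-tol=0.415, Σhalf²=0.570480
  -H: nom -39.300 → Σnom=22.700; wc +0.390/-0.390 → slack +2.290/-2.322; half-tol=0.390, Σhalf²=0.722580
Nominal = 22.700. Worst-case = [22.700 - 2.322, 22.700 + 2.290] = [20.378, 24.990]. RSS = √0.722580 = 0.850.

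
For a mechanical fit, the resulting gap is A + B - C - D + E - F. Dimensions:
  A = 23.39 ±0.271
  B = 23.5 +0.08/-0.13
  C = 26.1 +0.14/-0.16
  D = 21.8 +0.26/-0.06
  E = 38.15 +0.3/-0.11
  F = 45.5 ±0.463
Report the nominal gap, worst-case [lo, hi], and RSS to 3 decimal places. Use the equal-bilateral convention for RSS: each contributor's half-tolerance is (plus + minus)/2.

Stack each dimension's contribution:
  +A: nom +23.390 → Σnom=23.390; wc +0.271/-0.271 → slack +0.271/-0.271; half-tol=0.271, Σhalf²=0.073441
  +B: nom +23.500 → Σnom=46.890; wc +0.080/-0.130 → slack +0.351/-0.401; half-tol=0.105, Σhalf²=0.084466
  -C: nom -26.100 → Σnom=20.790; wc +0.160/-0.140 → slack +0.511/-0.541; half-tol=0.150, Σhalf²=0.106966
  -D: nom -21.800 → Σnom=-1.010; wc +0.060/-0.260 → slack +0.571/-0.801; half-tol=0.160, Σhalf²=0.132566
  +E: nom +38.150 → Σnom=37.140; wc +0.300/-0.110 → slack +0.871/-0.911; half-tol=0.205, Σhalf²=0.174591
  -F: nom -45.500 → Σnom=-8.360; wc +0.463/-0.463 → slack +1.334/-1.374; half-tol=0.463, Σhalf²=0.388960
Nominal = -8.360. Worst-case = [-8.360 - 1.374, -8.360 + 1.334] = [-9.734, -7.026]. RSS = √0.388960 = 0.624.

nominal=-8.360 wc=[-9.734,-7.026] rss=0.624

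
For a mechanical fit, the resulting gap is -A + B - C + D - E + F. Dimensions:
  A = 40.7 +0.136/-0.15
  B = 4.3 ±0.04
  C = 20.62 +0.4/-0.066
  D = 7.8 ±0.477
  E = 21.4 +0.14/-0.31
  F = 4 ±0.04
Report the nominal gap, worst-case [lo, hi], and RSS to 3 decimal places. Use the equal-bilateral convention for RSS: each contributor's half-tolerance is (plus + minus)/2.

Stack each dimension's contribution:
  -A: nom -40.700 → Σnom=-40.700; wc +0.150/-0.136 → slack +0.150/-0.136; half-tol=0.143, Σhalf²=0.020449
  +B: nom +4.300 → Σnom=-36.400; wc +0.040/-0.040 → slack +0.190/-0.176; half-tol=0.040, Σhalf²=0.022049
  -C: nom -20.620 → Σnom=-57.020; wc +0.066/-0.400 → slack +0.256/-0.576; half-tol=0.233, Σhalf²=0.076338
  +D: nom +7.800 → Σnom=-49.220; wc +0.477/-0.477 → slack +0.733/-1.053; half-tol=0.477, Σhalf²=0.303867
  -E: nom -21.400 → Σnom=-70.620; wc +0.310/-0.140 → slack +1.043/-1.193; half-tol=0.225, Σhalf²=0.354492
  +F: nom +4.000 → Σnom=-66.620; wc +0.040/-0.040 → slack +1.083/-1.233; half-tol=0.040, Σhalf²=0.356092
Nominal = -66.620. Worst-case = [-66.620 - 1.233, -66.620 + 1.083] = [-67.853, -65.537]. RSS = √0.356092 = 0.597.

nominal=-66.620 wc=[-67.853,-65.537] rss=0.597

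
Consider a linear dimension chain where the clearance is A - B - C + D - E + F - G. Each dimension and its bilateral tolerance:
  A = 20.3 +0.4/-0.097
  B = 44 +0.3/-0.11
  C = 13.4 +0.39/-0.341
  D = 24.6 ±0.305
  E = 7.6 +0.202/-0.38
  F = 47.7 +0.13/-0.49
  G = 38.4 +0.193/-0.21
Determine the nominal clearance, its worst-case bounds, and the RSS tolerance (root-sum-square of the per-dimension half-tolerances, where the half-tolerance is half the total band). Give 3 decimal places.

Stack each dimension's contribution:
  +A: nom +20.300 → Σnom=20.300; wc +0.400/-0.097 → slack +0.400/-0.097; half-tol=0.248, Σhalf²=0.061752
  -B: nom -44.000 → Σnom=-23.700; wc +0.110/-0.300 → slack +0.510/-0.397; half-tol=0.205, Σhalf²=0.103777
  -C: nom -13.400 → Σnom=-37.100; wc +0.341/-0.390 → slack +0.851/-0.787; half-tol=0.366, Σhalf²=0.237368
  +D: nom +24.600 → Σnom=-12.500; wc +0.305/-0.305 → slack +1.156/-1.092; half-tol=0.305, Σhalf²=0.330392
  -E: nom -7.600 → Σnom=-20.100; wc +0.380/-0.202 → slack +1.536/-1.294; half-tol=0.291, Σhalf²=0.415073
  +F: nom +47.700 → Σnom=27.600; wc +0.130/-0.490 → slack +1.666/-1.784; half-tol=0.310, Σhalf²=0.511173
  -G: nom -38.400 → Σnom=-10.800; wc +0.210/-0.193 → slack +1.876/-1.977; half-tol=0.202, Σhalf²=0.551776
Nominal = -10.800. Worst-case = [-10.800 - 1.977, -10.800 + 1.876] = [-12.777, -8.924]. RSS = √0.551776 = 0.743.

nominal=-10.800 wc=[-12.777,-8.924] rss=0.743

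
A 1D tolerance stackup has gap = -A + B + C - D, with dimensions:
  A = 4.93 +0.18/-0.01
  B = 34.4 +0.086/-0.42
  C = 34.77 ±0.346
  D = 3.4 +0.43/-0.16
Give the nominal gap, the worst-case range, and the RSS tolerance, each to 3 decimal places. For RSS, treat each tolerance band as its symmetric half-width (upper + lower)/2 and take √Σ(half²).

Stack each dimension's contribution:
  -A: nom -4.930 → Σnom=-4.930; wc +0.010/-0.180 → slack +0.010/-0.180; half-tol=0.095, Σhalf²=0.009025
  +B: nom +34.400 → Σnom=29.470; wc +0.086/-0.420 → slack +0.096/-0.600; half-tol=0.253, Σhalf²=0.073034
  +C: nom +34.770 → Σnom=64.240; wc +0.346/-0.346 → slack +0.442/-0.946; half-tol=0.346, Σhalf²=0.192750
  -D: nom -3.400 → Σnom=60.840; wc +0.160/-0.430 → slack +0.602/-1.376; half-tol=0.295, Σhalf²=0.279775
Nominal = 60.840. Worst-case = [60.840 - 1.376, 60.840 + 0.602] = [59.464, 61.442]. RSS = √0.279775 = 0.529.

nominal=60.840 wc=[59.464,61.442] rss=0.529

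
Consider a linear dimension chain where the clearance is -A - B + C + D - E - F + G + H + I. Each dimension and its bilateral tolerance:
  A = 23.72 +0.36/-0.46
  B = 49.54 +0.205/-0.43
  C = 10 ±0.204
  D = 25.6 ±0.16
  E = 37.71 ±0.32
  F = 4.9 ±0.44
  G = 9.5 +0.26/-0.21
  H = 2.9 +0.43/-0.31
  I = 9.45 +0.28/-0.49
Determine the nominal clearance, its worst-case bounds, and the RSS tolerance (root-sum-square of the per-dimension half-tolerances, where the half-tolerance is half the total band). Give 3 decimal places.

Stack each dimension's contribution:
  -A: nom -23.720 → Σnom=-23.720; wc +0.460/-0.360 → slack +0.460/-0.360; half-tol=0.410, Σhalf²=0.168100
  -B: nom -49.540 → Σnom=-73.260; wc +0.430/-0.205 → slack +0.890/-0.565; half-tol=0.318, Σhalf²=0.268906
  +C: nom +10.000 → Σnom=-63.260; wc +0.204/-0.204 → slack +1.094/-0.769; half-tol=0.204, Σhalf²=0.310522
  +D: nom +25.600 → Σnom=-37.660; wc +0.160/-0.160 → slack +1.254/-0.929; half-tol=0.160, Σhalf²=0.336122
  -E: nom -37.710 → Σnom=-75.370; wc +0.320/-0.320 → slack +1.574/-1.249; half-tol=0.320, Σhalf²=0.438522
  -F: nom -4.900 → Σnom=-80.270; wc +0.440/-0.440 → slack +2.014/-1.689; half-tol=0.440, Σhalf²=0.632122
  +G: nom +9.500 → Σnom=-70.770; wc +0.260/-0.210 → slack +2.274/-1.899; half-tol=0.235, Σhalf²=0.687347
  +H: nom +2.900 → Σnom=-67.870; wc +0.430/-0.310 → slack +2.704/-2.209; half-tol=0.370, Σhalf²=0.824247
  +I: nom +9.450 → Σnom=-58.420; wc +0.280/-0.490 → slack +2.984/-2.699; half-tol=0.385, Σhalf²=0.972472
Nominal = -58.420. Worst-case = [-58.420 - 2.699, -58.420 + 2.984] = [-61.119, -55.436]. RSS = √0.972472 = 0.986.

nominal=-58.420 wc=[-61.119,-55.436] rss=0.986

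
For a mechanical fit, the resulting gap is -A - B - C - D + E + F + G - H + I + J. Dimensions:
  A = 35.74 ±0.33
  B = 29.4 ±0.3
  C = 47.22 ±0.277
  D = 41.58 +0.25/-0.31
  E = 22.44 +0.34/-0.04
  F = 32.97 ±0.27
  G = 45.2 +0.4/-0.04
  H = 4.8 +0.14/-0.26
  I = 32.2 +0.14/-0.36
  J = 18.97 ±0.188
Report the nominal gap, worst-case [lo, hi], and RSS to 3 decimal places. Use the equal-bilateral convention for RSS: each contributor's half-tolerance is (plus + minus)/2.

Stack each dimension's contribution:
  -A: nom -35.740 → Σnom=-35.740; wc +0.330/-0.330 → slack +0.330/-0.330; half-tol=0.330, Σhalf²=0.108900
  -B: nom -29.400 → Σnom=-65.140; wc +0.300/-0.300 → slack +0.630/-0.630; half-tol=0.300, Σhalf²=0.198900
  -C: nom -47.220 → Σnom=-112.360; wc +0.277/-0.277 → slack +0.907/-0.907; half-tol=0.277, Σhalf²=0.275629
  -D: nom -41.580 → Σnom=-153.940; wc +0.310/-0.250 → slack +1.217/-1.157; half-tol=0.280, Σhalf²=0.354029
  +E: nom +22.440 → Σnom=-131.500; wc +0.340/-0.040 → slack +1.557/-1.197; half-tol=0.190, Σhalf²=0.390129
  +F: nom +32.970 → Σnom=-98.530; wc +0.270/-0.270 → slack +1.827/-1.467; half-tol=0.270, Σhalf²=0.463029
  +G: nom +45.200 → Σnom=-53.330; wc +0.400/-0.040 → slack +2.227/-1.507; half-tol=0.220, Σhalf²=0.511429
  -H: nom -4.800 → Σnom=-58.130; wc +0.260/-0.140 → slack +2.487/-1.647; half-tol=0.200, Σhalf²=0.551429
  +I: nom +32.200 → Σnom=-25.930; wc +0.140/-0.360 → slack +2.627/-2.007; half-tol=0.250, Σhalf²=0.613929
  +J: nom +18.970 → Σnom=-6.960; wc +0.188/-0.188 → slack +2.815/-2.195; half-tol=0.188, Σhalf²=0.649273
Nominal = -6.960. Worst-case = [-6.960 - 2.195, -6.960 + 2.815] = [-9.155, -4.145]. RSS = √0.649273 = 0.806.

nominal=-6.960 wc=[-9.155,-4.145] rss=0.806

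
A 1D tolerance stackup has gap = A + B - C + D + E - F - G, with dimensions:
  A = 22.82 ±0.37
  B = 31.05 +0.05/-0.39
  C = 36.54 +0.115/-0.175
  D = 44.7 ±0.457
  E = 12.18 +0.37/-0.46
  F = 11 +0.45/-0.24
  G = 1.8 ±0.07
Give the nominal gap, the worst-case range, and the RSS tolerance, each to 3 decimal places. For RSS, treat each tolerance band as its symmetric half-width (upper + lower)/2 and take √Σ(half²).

Stack each dimension's contribution:
  +A: nom +22.820 → Σnom=22.820; wc +0.370/-0.370 → slack +0.370/-0.370; half-tol=0.370, Σhalf²=0.136900
  +B: nom +31.050 → Σnom=53.870; wc +0.050/-0.390 → slack +0.420/-0.760; half-tol=0.220, Σhalf²=0.185300
  -C: nom -36.540 → Σnom=17.330; wc +0.175/-0.115 → slack +0.595/-0.875; half-tol=0.145, Σhalf²=0.206325
  +D: nom +44.700 → Σnom=62.030; wc +0.457/-0.457 → slack +1.052/-1.332; half-tol=0.457, Σhalf²=0.415174
  +E: nom +12.180 → Σnom=74.210; wc +0.370/-0.460 → slack +1.422/-1.792; half-tol=0.415, Σhalf²=0.587399
  -F: nom -11.000 → Σnom=63.210; wc +0.240/-0.450 → slack +1.662/-2.242; half-tol=0.345, Σhalf²=0.706424
  -G: nom -1.800 → Σnom=61.410; wc +0.070/-0.070 → slack +1.732/-2.312; half-tol=0.070, Σhalf²=0.711324
Nominal = 61.410. Worst-case = [61.410 - 2.312, 61.410 + 1.732] = [59.098, 63.142]. RSS = √0.711324 = 0.843.

nominal=61.410 wc=[59.098,63.142] rss=0.843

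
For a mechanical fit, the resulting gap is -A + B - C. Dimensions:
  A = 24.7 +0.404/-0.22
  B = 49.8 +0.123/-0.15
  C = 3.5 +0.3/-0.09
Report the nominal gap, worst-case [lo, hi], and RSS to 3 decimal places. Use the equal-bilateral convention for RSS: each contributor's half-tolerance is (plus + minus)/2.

Stack each dimension's contribution:
  -A: nom -24.700 → Σnom=-24.700; wc +0.220/-0.404 → slack +0.220/-0.404; half-tol=0.312, Σhalf²=0.097344
  +B: nom +49.800 → Σnom=25.100; wc +0.123/-0.150 → slack +0.343/-0.554; half-tol=0.137, Σhalf²=0.115976
  -C: nom -3.500 → Σnom=21.600; wc +0.090/-0.300 → slack +0.433/-0.854; half-tol=0.195, Σhalf²=0.154001
Nominal = 21.600. Worst-case = [21.600 - 0.854, 21.600 + 0.433] = [20.746, 22.033]. RSS = √0.154001 = 0.392.

nominal=21.600 wc=[20.746,22.033] rss=0.392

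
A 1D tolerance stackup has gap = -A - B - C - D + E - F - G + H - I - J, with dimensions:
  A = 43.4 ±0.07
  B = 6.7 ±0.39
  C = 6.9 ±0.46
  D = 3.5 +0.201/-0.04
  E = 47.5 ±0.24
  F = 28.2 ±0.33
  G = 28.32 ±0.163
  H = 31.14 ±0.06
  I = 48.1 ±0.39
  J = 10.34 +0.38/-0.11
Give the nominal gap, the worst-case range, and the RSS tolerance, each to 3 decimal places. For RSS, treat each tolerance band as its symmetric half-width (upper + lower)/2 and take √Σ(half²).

Stack each dimension's contribution:
  -A: nom -43.400 → Σnom=-43.400; wc +0.070/-0.070 → slack +0.070/-0.070; half-tol=0.070, Σhalf²=0.004900
  -B: nom -6.700 → Σnom=-50.100; wc +0.390/-0.390 → slack +0.460/-0.460; half-tol=0.390, Σhalf²=0.157000
  -C: nom -6.900 → Σnom=-57.000; wc +0.460/-0.460 → slack +0.920/-0.920; half-tol=0.460, Σhalf²=0.368600
  -D: nom -3.500 → Σnom=-60.500; wc +0.040/-0.201 → slack +0.960/-1.121; half-tol=0.121, Σhalf²=0.383120
  +E: nom +47.500 → Σnom=-13.000; wc +0.240/-0.240 → slack +1.200/-1.361; half-tol=0.240, Σhalf²=0.440720
  -F: nom -28.200 → Σnom=-41.200; wc +0.330/-0.330 → slack +1.530/-1.691; half-tol=0.330, Σhalf²=0.549620
  -G: nom -28.320 → Σnom=-69.520; wc +0.163/-0.163 → slack +1.693/-1.854; half-tol=0.163, Σhalf²=0.576189
  +H: nom +31.140 → Σnom=-38.380; wc +0.060/-0.060 → slack +1.753/-1.914; half-tol=0.060, Σhalf²=0.579789
  -I: nom -48.100 → Σnom=-86.480; wc +0.390/-0.390 → slack +2.143/-2.304; half-tol=0.390, Σhalf²=0.731889
  -J: nom -10.340 → Σnom=-96.820; wc +0.110/-0.380 → slack +2.253/-2.684; half-tol=0.245, Σhalf²=0.791914
Nominal = -96.820. Worst-case = [-96.820 - 2.684, -96.820 + 2.253] = [-99.504, -94.567]. RSS = √0.791914 = 0.890.

nominal=-96.820 wc=[-99.504,-94.567] rss=0.890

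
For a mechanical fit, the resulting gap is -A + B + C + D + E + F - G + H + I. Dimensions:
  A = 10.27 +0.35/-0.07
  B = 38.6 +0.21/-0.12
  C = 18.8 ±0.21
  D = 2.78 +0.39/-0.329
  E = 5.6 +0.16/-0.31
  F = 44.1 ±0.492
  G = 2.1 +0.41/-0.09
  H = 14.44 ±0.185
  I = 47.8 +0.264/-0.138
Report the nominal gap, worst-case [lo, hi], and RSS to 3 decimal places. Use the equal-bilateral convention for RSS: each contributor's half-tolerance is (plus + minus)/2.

Stack each dimension's contribution:
  -A: nom -10.270 → Σnom=-10.270; wc +0.070/-0.350 → slack +0.070/-0.350; half-tol=0.210, Σhalf²=0.044100
  +B: nom +38.600 → Σnom=28.330; wc +0.210/-0.120 → slack +0.280/-0.470; half-tol=0.165, Σhalf²=0.071325
  +C: nom +18.800 → Σnom=47.130; wc +0.210/-0.210 → slack +0.490/-0.680; half-tol=0.210, Σhalf²=0.115425
  +D: nom +2.780 → Σnom=49.910; wc +0.390/-0.329 → slack +0.880/-1.009; half-tol=0.360, Σhalf²=0.244665
  +E: nom +5.600 → Σnom=55.510; wc +0.160/-0.310 → slack +1.040/-1.319; half-tol=0.235, Σhalf²=0.299890
  +F: nom +44.100 → Σnom=99.610; wc +0.492/-0.492 → slack +1.532/-1.811; half-tol=0.492, Σhalf²=0.541954
  -G: nom -2.100 → Σnom=97.510; wc +0.090/-0.410 → slack +1.622/-2.221; half-tol=0.250, Σhalf²=0.604454
  +H: nom +14.440 → Σnom=111.950; wc +0.185/-0.185 → slack +1.807/-2.406; half-tol=0.185, Σhalf²=0.638679
  +I: nom +47.800 → Σnom=159.750; wc +0.264/-0.138 → slack +2.071/-2.544; half-tol=0.201, Σhalf²=0.679080
Nominal = 159.750. Worst-case = [159.750 - 2.544, 159.750 + 2.071] = [157.206, 161.821]. RSS = √0.679080 = 0.824.

nominal=159.750 wc=[157.206,161.821] rss=0.824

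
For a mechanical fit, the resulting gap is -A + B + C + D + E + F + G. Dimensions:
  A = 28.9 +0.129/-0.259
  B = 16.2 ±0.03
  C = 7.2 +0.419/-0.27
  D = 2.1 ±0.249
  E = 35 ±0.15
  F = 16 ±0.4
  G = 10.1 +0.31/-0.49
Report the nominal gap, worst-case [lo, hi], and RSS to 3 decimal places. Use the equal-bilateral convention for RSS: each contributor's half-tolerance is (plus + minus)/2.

nominal=57.700 wc=[55.982,59.517] rss=0.749

Stack each dimension's contribution:
  -A: nom -28.900 → Σnom=-28.900; wc +0.259/-0.129 → slack +0.259/-0.129; half-tol=0.194, Σhalf²=0.037636
  +B: nom +16.200 → Σnom=-12.700; wc +0.030/-0.030 → slack +0.289/-0.159; half-tol=0.030, Σhalf²=0.038536
  +C: nom +7.200 → Σnom=-5.500; wc +0.419/-0.270 → slack +0.708/-0.429; half-tol=0.345, Σhalf²=0.157216
  +D: nom +2.100 → Σnom=-3.400; wc +0.249/-0.249 → slack +0.957/-0.678; half-tol=0.249, Σhalf²=0.219217
  +E: nom +35.000 → Σnom=31.600; wc +0.150/-0.150 → slack +1.107/-0.828; half-tol=0.150, Σhalf²=0.241717
  +F: nom +16.000 → Σnom=47.600; wc +0.400/-0.400 → slack +1.507/-1.228; half-tol=0.400, Σhalf²=0.401717
  +G: nom +10.100 → Σnom=57.700; wc +0.310/-0.490 → slack +1.817/-1.718; half-tol=0.400, Σhalf²=0.561717
Nominal = 57.700. Worst-case = [57.700 - 1.718, 57.700 + 1.817] = [55.982, 59.517]. RSS = √0.561717 = 0.749.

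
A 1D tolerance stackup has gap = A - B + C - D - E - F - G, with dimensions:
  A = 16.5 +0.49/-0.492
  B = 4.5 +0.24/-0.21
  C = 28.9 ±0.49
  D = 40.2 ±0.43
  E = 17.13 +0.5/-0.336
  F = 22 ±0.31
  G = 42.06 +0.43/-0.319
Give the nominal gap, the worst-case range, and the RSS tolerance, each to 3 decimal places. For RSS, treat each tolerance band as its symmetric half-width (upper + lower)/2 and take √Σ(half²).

nominal=-80.490 wc=[-83.382,-77.905] rss=1.062

Stack each dimension's contribution:
  +A: nom +16.500 → Σnom=16.500; wc +0.490/-0.492 → slack +0.490/-0.492; half-tol=0.491, Σhalf²=0.241081
  -B: nom -4.500 → Σnom=12.000; wc +0.210/-0.240 → slack +0.700/-0.732; half-tol=0.225, Σhalf²=0.291706
  +C: nom +28.900 → Σnom=40.900; wc +0.490/-0.490 → slack +1.190/-1.222; half-tol=0.490, Σhalf²=0.531806
  -D: nom -40.200 → Σnom=0.700; wc +0.430/-0.430 → slack +1.620/-1.652; half-tol=0.430, Σhalf²=0.716706
  -E: nom -17.130 → Σnom=-16.430; wc +0.336/-0.500 → slack +1.956/-2.152; half-tol=0.418, Σhalf²=0.891430
  -F: nom -22.000 → Σnom=-38.430; wc +0.310/-0.310 → slack +2.266/-2.462; half-tol=0.310, Σhalf²=0.987530
  -G: nom -42.060 → Σnom=-80.490; wc +0.319/-0.430 → slack +2.585/-2.892; half-tol=0.374, Σhalf²=1.127780
Nominal = -80.490. Worst-case = [-80.490 - 2.892, -80.490 + 2.585] = [-83.382, -77.905]. RSS = √1.127780 = 1.062.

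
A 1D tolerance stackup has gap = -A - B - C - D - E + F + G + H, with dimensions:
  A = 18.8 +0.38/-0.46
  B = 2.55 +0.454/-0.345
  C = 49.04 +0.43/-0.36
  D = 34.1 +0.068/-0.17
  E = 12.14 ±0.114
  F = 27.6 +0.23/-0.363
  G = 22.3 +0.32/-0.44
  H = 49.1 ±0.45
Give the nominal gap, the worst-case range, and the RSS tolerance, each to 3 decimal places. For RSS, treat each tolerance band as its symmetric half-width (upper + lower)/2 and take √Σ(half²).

Stack each dimension's contribution:
  -A: nom -18.800 → Σnom=-18.800; wc +0.460/-0.380 → slack +0.460/-0.380; half-tol=0.420, Σhalf²=0.176400
  -B: nom -2.550 → Σnom=-21.350; wc +0.345/-0.454 → slack +0.805/-0.834; half-tol=0.399, Σhalf²=0.336000
  -C: nom -49.040 → Σnom=-70.390; wc +0.360/-0.430 → slack +1.165/-1.264; half-tol=0.395, Σhalf²=0.492025
  -D: nom -34.100 → Σnom=-104.490; wc +0.170/-0.068 → slack +1.335/-1.332; half-tol=0.119, Σhalf²=0.506186
  -E: nom -12.140 → Σnom=-116.630; wc +0.114/-0.114 → slack +1.449/-1.446; half-tol=0.114, Σhalf²=0.519182
  +F: nom +27.600 → Σnom=-89.030; wc +0.230/-0.363 → slack +1.679/-1.809; half-tol=0.296, Σhalf²=0.607095
  +G: nom +22.300 → Σnom=-66.730; wc +0.320/-0.440 → slack +1.999/-2.249; half-tol=0.380, Σhalf²=0.751495
  +H: nom +49.100 → Σnom=-17.630; wc +0.450/-0.450 → slack +2.449/-2.699; half-tol=0.450, Σhalf²=0.953995
Nominal = -17.630. Worst-case = [-17.630 - 2.699, -17.630 + 2.449] = [-20.329, -15.181]. RSS = √0.953995 = 0.977.

nominal=-17.630 wc=[-20.329,-15.181] rss=0.977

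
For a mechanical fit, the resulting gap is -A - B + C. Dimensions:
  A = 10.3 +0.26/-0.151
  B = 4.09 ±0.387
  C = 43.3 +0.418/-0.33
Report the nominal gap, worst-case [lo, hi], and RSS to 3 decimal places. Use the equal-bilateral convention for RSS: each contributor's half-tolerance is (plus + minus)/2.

Stack each dimension's contribution:
  -A: nom -10.300 → Σnom=-10.300; wc +0.151/-0.260 → slack +0.151/-0.260; half-tol=0.206, Σhalf²=0.042230
  -B: nom -4.090 → Σnom=-14.390; wc +0.387/-0.387 → slack +0.538/-0.647; half-tol=0.387, Σhalf²=0.191999
  +C: nom +43.300 → Σnom=28.910; wc +0.418/-0.330 → slack +0.956/-0.977; half-tol=0.374, Σhalf²=0.331875
Nominal = 28.910. Worst-case = [28.910 - 0.977, 28.910 + 0.956] = [27.933, 29.866]. RSS = √0.331875 = 0.576.

nominal=28.910 wc=[27.933,29.866] rss=0.576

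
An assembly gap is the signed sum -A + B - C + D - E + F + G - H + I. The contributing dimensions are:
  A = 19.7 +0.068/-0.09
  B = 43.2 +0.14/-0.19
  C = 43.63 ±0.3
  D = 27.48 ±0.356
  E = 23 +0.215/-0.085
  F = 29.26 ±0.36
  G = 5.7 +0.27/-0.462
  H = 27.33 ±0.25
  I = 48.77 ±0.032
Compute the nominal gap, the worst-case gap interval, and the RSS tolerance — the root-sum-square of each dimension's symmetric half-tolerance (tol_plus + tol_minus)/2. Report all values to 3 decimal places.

nominal=40.750 wc=[38.517,42.633] rss=0.774

Stack each dimension's contribution:
  -A: nom -19.700 → Σnom=-19.700; wc +0.090/-0.068 → slack +0.090/-0.068; half-tol=0.079, Σhalf²=0.006241
  +B: nom +43.200 → Σnom=23.500; wc +0.140/-0.190 → slack +0.230/-0.258; half-tol=0.165, Σhalf²=0.033466
  -C: nom -43.630 → Σnom=-20.130; wc +0.300/-0.300 → slack +0.530/-0.558; half-tol=0.300, Σhalf²=0.123466
  +D: nom +27.480 → Σnom=7.350; wc +0.356/-0.356 → slack +0.886/-0.914; half-tol=0.356, Σhalf²=0.250202
  -E: nom -23.000 → Σnom=-15.650; wc +0.085/-0.215 → slack +0.971/-1.129; half-tol=0.150, Σhalf²=0.272702
  +F: nom +29.260 → Σnom=13.610; wc +0.360/-0.360 → slack +1.331/-1.489; half-tol=0.360, Σhalf²=0.402302
  +G: nom +5.700 → Σnom=19.310; wc +0.270/-0.462 → slack +1.601/-1.951; half-tol=0.366, Σhalf²=0.536258
  -H: nom -27.330 → Σnom=-8.020; wc +0.250/-0.250 → slack +1.851/-2.201; half-tol=0.250, Σhalf²=0.598758
  +I: nom +48.770 → Σnom=40.750; wc +0.032/-0.032 → slack +1.883/-2.233; half-tol=0.032, Σhalf²=0.599782
Nominal = 40.750. Worst-case = [40.750 - 2.233, 40.750 + 1.883] = [38.517, 42.633]. RSS = √0.599782 = 0.774.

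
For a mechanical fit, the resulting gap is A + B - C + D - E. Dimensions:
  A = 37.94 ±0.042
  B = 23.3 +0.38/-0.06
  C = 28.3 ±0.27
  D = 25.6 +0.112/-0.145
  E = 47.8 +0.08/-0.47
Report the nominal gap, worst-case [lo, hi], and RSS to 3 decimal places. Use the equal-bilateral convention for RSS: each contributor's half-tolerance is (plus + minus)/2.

Stack each dimension's contribution:
  +A: nom +37.940 → Σnom=37.940; wc +0.042/-0.042 → slack +0.042/-0.042; half-tol=0.042, Σhalf²=0.001764
  +B: nom +23.300 → Σnom=61.240; wc +0.380/-0.060 → slack +0.422/-0.102; half-tol=0.220, Σhalf²=0.050164
  -C: nom -28.300 → Σnom=32.940; wc +0.270/-0.270 → slack +0.692/-0.372; half-tol=0.270, Σhalf²=0.123064
  +D: nom +25.600 → Σnom=58.540; wc +0.112/-0.145 → slack +0.804/-0.517; half-tol=0.129, Σhalf²=0.139576
  -E: nom -47.800 → Σnom=10.740; wc +0.470/-0.080 → slack +1.274/-0.597; half-tol=0.275, Σhalf²=0.215201
Nominal = 10.740. Worst-case = [10.740 - 0.597, 10.740 + 1.274] = [10.143, 12.014]. RSS = √0.215201 = 0.464.

nominal=10.740 wc=[10.143,12.014] rss=0.464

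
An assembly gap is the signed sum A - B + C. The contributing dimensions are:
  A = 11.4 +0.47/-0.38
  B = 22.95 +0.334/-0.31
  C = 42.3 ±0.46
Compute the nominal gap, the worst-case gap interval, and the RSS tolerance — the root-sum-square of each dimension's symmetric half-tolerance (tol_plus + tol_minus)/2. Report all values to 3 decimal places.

nominal=30.750 wc=[29.576,31.990] rss=0.704

Stack each dimension's contribution:
  +A: nom +11.400 → Σnom=11.400; wc +0.470/-0.380 → slack +0.470/-0.380; half-tol=0.425, Σhalf²=0.180625
  -B: nom -22.950 → Σnom=-11.550; wc +0.310/-0.334 → slack +0.780/-0.714; half-tol=0.322, Σhalf²=0.284309
  +C: nom +42.300 → Σnom=30.750; wc +0.460/-0.460 → slack +1.240/-1.174; half-tol=0.460, Σhalf²=0.495909
Nominal = 30.750. Worst-case = [30.750 - 1.174, 30.750 + 1.240] = [29.576, 31.990]. RSS = √0.495909 = 0.704.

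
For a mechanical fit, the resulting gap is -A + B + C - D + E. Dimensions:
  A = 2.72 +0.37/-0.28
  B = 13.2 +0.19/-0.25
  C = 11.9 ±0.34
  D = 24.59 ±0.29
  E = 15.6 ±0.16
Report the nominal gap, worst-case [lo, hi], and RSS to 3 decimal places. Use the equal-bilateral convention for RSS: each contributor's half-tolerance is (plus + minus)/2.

Stack each dimension's contribution:
  -A: nom -2.720 → Σnom=-2.720; wc +0.280/-0.370 → slack +0.280/-0.370; half-tol=0.325, Σhalf²=0.105625
  +B: nom +13.200 → Σnom=10.480; wc +0.190/-0.250 → slack +0.470/-0.620; half-tol=0.220, Σhalf²=0.154025
  +C: nom +11.900 → Σnom=22.380; wc +0.340/-0.340 → slack +0.810/-0.960; half-tol=0.340, Σhalf²=0.269625
  -D: nom -24.590 → Σnom=-2.210; wc +0.290/-0.290 → slack +1.100/-1.250; half-tol=0.290, Σhalf²=0.353725
  +E: nom +15.600 → Σnom=13.390; wc +0.160/-0.160 → slack +1.260/-1.410; half-tol=0.160, Σhalf²=0.379325
Nominal = 13.390. Worst-case = [13.390 - 1.410, 13.390 + 1.260] = [11.980, 14.650]. RSS = √0.379325 = 0.616.

nominal=13.390 wc=[11.980,14.650] rss=0.616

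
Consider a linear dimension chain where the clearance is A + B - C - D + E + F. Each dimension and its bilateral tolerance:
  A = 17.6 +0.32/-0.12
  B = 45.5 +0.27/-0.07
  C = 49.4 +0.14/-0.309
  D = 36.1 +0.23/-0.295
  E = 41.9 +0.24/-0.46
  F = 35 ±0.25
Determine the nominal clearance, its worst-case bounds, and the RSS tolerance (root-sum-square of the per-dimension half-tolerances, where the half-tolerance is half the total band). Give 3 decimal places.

Stack each dimension's contribution:
  +A: nom +17.600 → Σnom=17.600; wc +0.320/-0.120 → slack +0.320/-0.120; half-tol=0.220, Σhalf²=0.048400
  +B: nom +45.500 → Σnom=63.100; wc +0.270/-0.070 → slack +0.590/-0.190; half-tol=0.170, Σhalf²=0.077300
  -C: nom -49.400 → Σnom=13.700; wc +0.309/-0.140 → slack +0.899/-0.330; half-tol=0.225, Σhalf²=0.127700
  -D: nom -36.100 → Σnom=-22.400; wc +0.295/-0.230 → slack +1.194/-0.560; half-tol=0.263, Σhalf²=0.196607
  +E: nom +41.900 → Σnom=19.500; wc +0.240/-0.460 → slack +1.434/-1.020; half-tol=0.350, Σhalf²=0.319107
  +F: nom +35.000 → Σnom=54.500; wc +0.250/-0.250 → slack +1.684/-1.270; half-tol=0.250, Σhalf²=0.381607
Nominal = 54.500. Worst-case = [54.500 - 1.270, 54.500 + 1.684] = [53.230, 56.184]. RSS = √0.381607 = 0.618.

nominal=54.500 wc=[53.230,56.184] rss=0.618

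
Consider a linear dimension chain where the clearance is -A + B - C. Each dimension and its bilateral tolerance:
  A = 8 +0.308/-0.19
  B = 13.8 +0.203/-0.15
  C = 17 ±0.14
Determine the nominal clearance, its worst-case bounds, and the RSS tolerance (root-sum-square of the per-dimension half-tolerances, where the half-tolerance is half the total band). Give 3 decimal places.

Stack each dimension's contribution:
  -A: nom -8.000 → Σnom=-8.000; wc +0.190/-0.308 → slack +0.190/-0.308; half-tol=0.249, Σhalf²=0.062001
  +B: nom +13.800 → Σnom=5.800; wc +0.203/-0.150 → slack +0.393/-0.458; half-tol=0.176, Σhalf²=0.093153
  -C: nom -17.000 → Σnom=-11.200; wc +0.140/-0.140 → slack +0.533/-0.598; half-tol=0.140, Σhalf²=0.112753
Nominal = -11.200. Worst-case = [-11.200 - 0.598, -11.200 + 0.533] = [-11.798, -10.667]. RSS = √0.112753 = 0.336.

nominal=-11.200 wc=[-11.798,-10.667] rss=0.336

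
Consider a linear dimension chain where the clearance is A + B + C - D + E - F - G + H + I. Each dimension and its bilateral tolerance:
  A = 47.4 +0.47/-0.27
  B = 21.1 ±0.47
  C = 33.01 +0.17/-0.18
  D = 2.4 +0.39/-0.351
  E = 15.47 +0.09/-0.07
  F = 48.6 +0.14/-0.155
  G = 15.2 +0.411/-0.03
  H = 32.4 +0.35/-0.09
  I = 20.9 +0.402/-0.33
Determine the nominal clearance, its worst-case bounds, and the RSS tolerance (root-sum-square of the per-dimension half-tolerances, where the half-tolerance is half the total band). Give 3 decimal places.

Stack each dimension's contribution:
  +A: nom +47.400 → Σnom=47.400; wc +0.470/-0.270 → slack +0.470/-0.270; half-tol=0.370, Σhalf²=0.136900
  +B: nom +21.100 → Σnom=68.500; wc +0.470/-0.470 → slack +0.940/-0.740; half-tol=0.470, Σhalf²=0.357800
  +C: nom +33.010 → Σnom=101.510; wc +0.170/-0.180 → slack +1.110/-0.920; half-tol=0.175, Σhalf²=0.388425
  -D: nom -2.400 → Σnom=99.110; wc +0.351/-0.390 → slack +1.461/-1.310; half-tol=0.370, Σhalf²=0.525695
  +E: nom +15.470 → Σnom=114.580; wc +0.090/-0.070 → slack +1.551/-1.380; half-tol=0.080, Σhalf²=0.532095
  -F: nom -48.600 → Σnom=65.980; wc +0.155/-0.140 → slack +1.706/-1.520; half-tol=0.148, Σhalf²=0.553852
  -G: nom -15.200 → Σnom=50.780; wc +0.030/-0.411 → slack +1.736/-1.931; half-tol=0.220, Σhalf²=0.602472
  +H: nom +32.400 → Σnom=83.180; wc +0.350/-0.090 → slack +2.086/-2.021; half-tol=0.220, Σhalf²=0.650872
  +I: nom +20.900 → Σnom=104.080; wc +0.402/-0.330 → slack +2.488/-2.351; half-tol=0.366, Σhalf²=0.784828
Nominal = 104.080. Worst-case = [104.080 - 2.351, 104.080 + 2.488] = [101.729, 106.568]. RSS = √0.784828 = 0.886.

nominal=104.080 wc=[101.729,106.568] rss=0.886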